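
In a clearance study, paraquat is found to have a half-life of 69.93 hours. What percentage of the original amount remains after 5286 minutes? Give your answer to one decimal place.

5286 minutes = 88.1 hours.
n = 88.1/69.93 ≈ 1.2598 half-lives.
Fraction remaining = (1/2)^1.2598 ≈ 0.41759, i.e. 41.759%.

41.8%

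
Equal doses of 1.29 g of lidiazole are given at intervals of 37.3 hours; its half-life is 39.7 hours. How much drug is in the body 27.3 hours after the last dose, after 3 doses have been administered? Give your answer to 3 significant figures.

The 3 doses were given 101.9, 64.6, 27.3 hours ago.
Total = 1.29·(1/2)^(101.9/39.7) + 1.29·(1/2)^(64.6/39.7) + 1.29·(1/2)^(27.3/39.7)
      = 0.21773 + 0.41759 + 0.80091 ≈ 1.4362 g.

1.44 g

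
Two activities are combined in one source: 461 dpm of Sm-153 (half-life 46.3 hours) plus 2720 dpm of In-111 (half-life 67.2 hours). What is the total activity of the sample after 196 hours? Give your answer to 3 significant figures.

385 dpm

Sm-153: 461 × (1/2)^(196/46.3) = 461 × (1/2)^4.2333 ≈ 24.511 dpm.
In-111: 2720 × (1/2)^(196/67.2) = 2720 × (1/2)^2.9167 ≈ 360.22 dpm.
Total = 24.511 + 360.22 ≈ 384.73 dpm.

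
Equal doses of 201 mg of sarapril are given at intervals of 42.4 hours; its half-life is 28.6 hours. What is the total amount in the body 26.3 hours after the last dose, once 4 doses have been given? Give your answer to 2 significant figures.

The 4 doses were given 153.5, 111.1, 68.7, 26.3 hours ago.
Total = 201·(1/2)^(153.5/28.6) + 201·(1/2)^(111.1/28.6) + 201·(1/2)^(68.7/28.6) + 201·(1/2)^(26.3/28.6)
      = 4.87 + 13.609 + 38.027 + 106.26 ≈ 162.77 mg.

160 mg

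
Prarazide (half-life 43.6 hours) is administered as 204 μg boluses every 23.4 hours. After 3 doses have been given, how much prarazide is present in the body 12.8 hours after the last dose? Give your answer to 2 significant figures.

360 μg

The 3 doses were given 59.6, 36.2, 12.8 hours ago.
Total = 204·(1/2)^(59.6/43.6) + 204·(1/2)^(36.2/43.6) + 204·(1/2)^(12.8/43.6)
      = 79.092 + 114.73 + 166.44 ≈ 360.26 μg.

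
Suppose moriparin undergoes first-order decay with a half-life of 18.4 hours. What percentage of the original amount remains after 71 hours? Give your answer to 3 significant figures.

n = 71/18.4 ≈ 3.8587 half-lives.
Fraction remaining = (1/2)^3.8587 ≈ 0.068931, i.e. 6.8931%.

6.89%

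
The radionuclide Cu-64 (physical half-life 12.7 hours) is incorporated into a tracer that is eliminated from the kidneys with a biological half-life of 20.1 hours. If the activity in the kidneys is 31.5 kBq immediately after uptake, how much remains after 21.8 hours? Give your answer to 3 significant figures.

1/t_eff = 1/t_phys + 1/t_biol = 1/12.7 + 1/20.1 = 0.12849 per hour.
t_eff = 12.7 × 20.1 / (12.7 + 20.1) ≈ 7.7826 hours.
Remaining = 31.5 × (1/2)^(21.8/7.7826) = 31.5 × (1/2)^2.8011 ≈ 4.5195 kBq.

4.52 kBq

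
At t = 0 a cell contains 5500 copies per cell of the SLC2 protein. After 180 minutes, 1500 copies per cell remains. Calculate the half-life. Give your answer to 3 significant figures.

96.0 minutes

A/A₀ = 1500/5500 ≈ 0.27273.
n = log₂(3.6667) ≈ 1.8745 half-lives elapsed in 180 minutes.
t½ = 180/1.8745 ≈ 96.027 minutes.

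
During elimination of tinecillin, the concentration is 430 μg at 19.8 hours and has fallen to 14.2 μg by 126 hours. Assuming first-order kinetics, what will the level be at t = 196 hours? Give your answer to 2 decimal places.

Over Δt = 126 − 19.8 = 106.2 hours, the level fell by a factor of 430/14.2 ≈ 30.282.
n = log₂(30.282) ≈ 4.9204 half-lives, so t½ = 106.2/4.9204 ≈ 21.584 hours.
From t = 126 to t = 196: 14.2 × (1/2)^((196−126)/21.584) ≈ 1.4997 μg.

1.50 μg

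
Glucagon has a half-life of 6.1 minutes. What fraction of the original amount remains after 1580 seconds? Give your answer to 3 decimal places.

0.050

1580 seconds = 26.3333 minutes.
n = 26.3333/6.1 ≈ 4.3169 half-lives.
Fraction remaining = (1/2)^4.3169 ≈ 0.050173.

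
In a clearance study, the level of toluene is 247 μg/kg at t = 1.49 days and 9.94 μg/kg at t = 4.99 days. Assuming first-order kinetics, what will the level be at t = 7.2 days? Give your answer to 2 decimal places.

1.31 μg/kg

Over Δt = 4.99 − 1.49 = 3.5 days, the level fell by a factor of 247/9.94 ≈ 24.849.
n = log₂(24.849) ≈ 4.6351 half-lives, so t½ = 3.5/4.6351 ≈ 0.7551 days.
From t = 4.99 to t = 7.2: 9.94 × (1/2)^((7.2−4.99)/0.7551) ≈ 1.3072 μg/kg.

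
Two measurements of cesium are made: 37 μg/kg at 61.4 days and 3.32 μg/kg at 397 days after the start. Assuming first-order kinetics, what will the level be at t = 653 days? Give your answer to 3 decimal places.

Over Δt = 397 − 61.4 = 335.6 days, the level fell by a factor of 37/3.32 ≈ 11.145.
n = log₂(11.145) ≈ 3.4783 half-lives, so t½ = 335.6/3.4783 ≈ 96.485 days.
From t = 397 to t = 653: 3.32 × (1/2)^((653−397)/96.485) ≈ 0.52775 μg/kg.

0.528 μg/kg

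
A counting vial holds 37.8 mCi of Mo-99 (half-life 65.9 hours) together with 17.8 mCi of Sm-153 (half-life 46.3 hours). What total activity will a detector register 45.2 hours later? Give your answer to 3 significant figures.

Mo-99: 37.8 × (1/2)^(45.2/65.9) = 37.8 × (1/2)^0.68589 ≈ 23.497 mCi.
Sm-153: 17.8 × (1/2)^(45.2/46.3) = 17.8 × (1/2)^0.97624 ≈ 9.0478 mCi.
Total = 23.497 + 9.0478 ≈ 32.545 mCi.

32.5 mCi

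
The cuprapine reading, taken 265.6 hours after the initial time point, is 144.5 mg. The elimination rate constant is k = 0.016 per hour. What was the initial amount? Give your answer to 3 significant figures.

t½ = ln 2 / k = 0.69315 / 0.016 ≈ 43.322 hours.
Number of half-lives elapsed: n = 265.6/43.322 ≈ 6.1309.
A₀ = A × 2^n = 144.5 × 2^6.1309 = 144.5 × 70.077 ≈ 10126 mg.

10100 mg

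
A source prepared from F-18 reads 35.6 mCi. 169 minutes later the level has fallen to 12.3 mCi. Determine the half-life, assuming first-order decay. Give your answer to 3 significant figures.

A/A₀ = 12.3/35.6 ≈ 0.34551.
n = log₂(2.8943) ≈ 1.5332 half-lives elapsed in 169 minutes.
t½ = 169/1.5332 ≈ 110.23 minutes.

110 minutes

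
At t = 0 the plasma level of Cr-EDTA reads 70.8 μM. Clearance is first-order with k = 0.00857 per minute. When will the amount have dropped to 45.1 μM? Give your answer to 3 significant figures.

t½ = ln 2 / k = 0.69315 / 0.00857 ≈ 80.881 minutes.
Fraction remaining = 45.1/70.8 ≈ 0.63701.
n = log₂(70.8/45.1) = ln(1.5698)/ln 2 ≈ 0.65062 half-lives.
t = n × t½ = 0.65062 × 80.881 ≈ 52.623 minutes.

52.6 minutes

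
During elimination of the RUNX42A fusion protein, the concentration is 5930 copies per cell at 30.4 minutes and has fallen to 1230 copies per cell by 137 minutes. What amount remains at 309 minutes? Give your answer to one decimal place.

Over Δt = 137 − 30.4 = 106.6 minutes, the level fell by a factor of 5930/1230 ≈ 4.8211.
n = log₂(4.8211) ≈ 2.2694 half-lives, so t½ = 106.6/2.2694 ≈ 46.973 minutes.
From t = 137 to t = 309: 1230 × (1/2)^((309−137)/46.973) ≈ 97.194 copies per cell.

97.2 copies per cell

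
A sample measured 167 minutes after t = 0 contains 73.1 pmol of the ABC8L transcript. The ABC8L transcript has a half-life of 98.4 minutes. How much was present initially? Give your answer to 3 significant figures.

237 pmol

Number of half-lives elapsed: n = 167/98.4 ≈ 1.6972.
A₀ = A × 2^n = 73.1 × 2^1.6972 = 73.1 × 3.2426 ≈ 237.03 pmol.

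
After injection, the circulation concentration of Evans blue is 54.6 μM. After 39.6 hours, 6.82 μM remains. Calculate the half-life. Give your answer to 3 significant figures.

A/A₀ = 6.82/54.6 ≈ 0.12491.
n = log₂(8.0059) ≈ 3.0011 half-lives elapsed in 39.6 hours.
t½ = 39.6/3.0011 ≈ 13.195 hours.

13.2 hours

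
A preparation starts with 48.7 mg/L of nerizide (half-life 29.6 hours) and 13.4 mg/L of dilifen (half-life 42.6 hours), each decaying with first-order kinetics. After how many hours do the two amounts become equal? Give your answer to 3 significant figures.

Set 48.7·(1/2)^(t/29.6) = 13.4·(1/2)^(t/42.6).
Taking log₂: log₂(48.7/13.4) = t·(1/29.6 − 1/42.6).
log₂(3.6343) = 1.8617; 1/29.6 − 1/42.6 = 0.01031.
t = 1.8617 / 0.01031 ≈ 180.58 hours.

181 hours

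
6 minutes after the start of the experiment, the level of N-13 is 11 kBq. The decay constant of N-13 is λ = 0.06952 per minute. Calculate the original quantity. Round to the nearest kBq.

t½ = ln 2 / λ = 0.69315 / 0.06952 ≈ 9.9705 minutes.
Number of half-lives elapsed: n = 6/9.9705 ≈ 0.60178.
A₀ = A × 2^n = 11 × 2^0.60178 = 11 × 1.5176 ≈ 16.693 kBq.

17 kBq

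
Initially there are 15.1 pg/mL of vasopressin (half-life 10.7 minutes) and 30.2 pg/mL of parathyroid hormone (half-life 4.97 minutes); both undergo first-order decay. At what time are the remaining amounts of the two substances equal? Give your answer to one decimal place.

Set 15.1·(1/2)^(t/10.7) = 30.2·(1/2)^(t/4.97).
Taking log₂: log₂(15.1/30.2) = t·(1/10.7 − 1/4.97).
log₂(0.5) = -1; 1/10.7 − 1/4.97 = -0.10775.
t = -1 / -0.10775 ≈ 9.2808 minutes.

9.3 minutes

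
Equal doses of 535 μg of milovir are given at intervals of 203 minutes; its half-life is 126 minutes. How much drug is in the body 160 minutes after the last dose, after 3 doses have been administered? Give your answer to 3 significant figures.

318 μg

The 3 doses were given 566, 363, 160 minutes ago.
Total = 535·(1/2)^(566/126) + 535·(1/2)^(363/126) + 535·(1/2)^(160/126)
      = 23.774 + 72.627 + 221.87 ≈ 318.27 μg.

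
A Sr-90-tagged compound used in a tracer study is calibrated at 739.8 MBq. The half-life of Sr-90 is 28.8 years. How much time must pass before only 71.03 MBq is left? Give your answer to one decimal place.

97.4 years

Fraction remaining = 71.03/739.8 ≈ 0.096012.
n = log₂(739.8/71.03) = ln(10.415)/ln 2 ≈ 3.3806 half-lives.
t = n × t½ = 3.3806 × 28.8 ≈ 97.362 years.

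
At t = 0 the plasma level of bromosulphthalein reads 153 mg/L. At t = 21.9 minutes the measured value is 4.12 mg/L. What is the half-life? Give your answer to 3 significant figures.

4.20 minutes

A/A₀ = 4.12/153 ≈ 0.026928.
n = log₂(37.136) ≈ 5.2147 half-lives elapsed in 21.9 minutes.
t½ = 21.9/5.2147 ≈ 4.1996 minutes.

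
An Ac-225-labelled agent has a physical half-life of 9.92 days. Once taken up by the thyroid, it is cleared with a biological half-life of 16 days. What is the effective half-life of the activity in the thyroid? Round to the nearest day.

1/t_eff = 1/t_phys + 1/t_biol = 1/9.92 + 1/16 = 0.16331 per day.
t_eff = 9.92 × 16 / (9.92 + 16) ≈ 6.1235 days.

6 days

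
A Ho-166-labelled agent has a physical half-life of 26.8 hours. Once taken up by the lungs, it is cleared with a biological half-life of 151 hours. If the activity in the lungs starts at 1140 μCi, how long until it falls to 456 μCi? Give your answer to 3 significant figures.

30.1 hours

1/t_eff = 1/t_phys + 1/t_biol = 1/26.8 + 1/151 = 0.043936 per hour.
t_eff = 26.8 × 151 / (26.8 + 151) ≈ 22.76 hours.
n = log₂(1140/456) ≈ 1.3219; t = 1.3219 × 22.76 ≈ 30.088 hours.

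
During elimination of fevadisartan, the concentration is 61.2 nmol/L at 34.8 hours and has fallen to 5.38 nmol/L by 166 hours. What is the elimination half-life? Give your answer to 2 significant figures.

Over Δt = 166 − 34.8 = 131.2 hours, the level fell by a factor of 61.2/5.38 ≈ 11.375.
n = log₂(11.375) ≈ 3.5079 half-lives, so t½ = 131.2/3.5079 ≈ 37.402 hours.

37 hours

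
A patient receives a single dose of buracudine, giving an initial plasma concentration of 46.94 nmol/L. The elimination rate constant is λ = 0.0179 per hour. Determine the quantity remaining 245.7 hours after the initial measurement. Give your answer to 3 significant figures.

t½ = ln 2 / λ = 0.69315 / 0.0179 ≈ 38.723 hours.
Number of half-lives: n = 245.7/38.723 ≈ 6.345.
Remaining = 46.94 × (1/2)^6.345 = 46.94 × 0.012302 ≈ 0.57743 nmol/L.

0.577 nmol/L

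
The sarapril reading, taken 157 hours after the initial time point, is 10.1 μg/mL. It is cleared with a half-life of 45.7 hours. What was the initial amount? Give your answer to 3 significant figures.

Number of half-lives elapsed: n = 157/45.7 ≈ 3.4354.
A₀ = A × 2^n = 10.1 × 2^3.4354 = 10.1 × 10.819 ≈ 109.27 μg/mL.

109 μg/mL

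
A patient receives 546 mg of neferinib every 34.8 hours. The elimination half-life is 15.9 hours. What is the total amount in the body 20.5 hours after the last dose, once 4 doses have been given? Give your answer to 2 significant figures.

290 mg

The 4 doses were given 124.9, 90.1, 55.3, 20.5 hours ago.
Total = 546·(1/2)^(124.9/15.9) + 546·(1/2)^(90.1/15.9) + 546·(1/2)^(55.3/15.9) + 546·(1/2)^(20.5/15.9)
      = 2.3578 + 10.749 + 49.002 + 223.39 ≈ 285.5 mg.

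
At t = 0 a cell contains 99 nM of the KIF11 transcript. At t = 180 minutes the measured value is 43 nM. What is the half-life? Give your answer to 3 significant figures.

150 minutes

A/A₀ = 43/99 ≈ 0.43434.
n = log₂(2.3023) ≈ 1.2031 half-lives elapsed in 180 minutes.
t½ = 180/1.2031 ≈ 149.61 minutes.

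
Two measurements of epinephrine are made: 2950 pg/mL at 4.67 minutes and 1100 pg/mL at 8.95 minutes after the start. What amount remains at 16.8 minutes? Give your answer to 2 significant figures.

180 pg/mL

Over Δt = 8.95 − 4.67 = 4.28 minutes, the level fell by a factor of 2950/1100 ≈ 2.6818.
n = log₂(2.6818) ≈ 1.4232 half-lives, so t½ = 4.28/1.4232 ≈ 3.0073 minutes.
From t = 8.95 to t = 16.8: 1100 × (1/2)^((16.8−8.95)/3.0073) ≈ 180.14 pg/mL.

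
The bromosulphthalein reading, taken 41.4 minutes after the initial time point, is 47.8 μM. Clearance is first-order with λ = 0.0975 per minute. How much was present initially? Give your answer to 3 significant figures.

2710 μM

t½ = ln 2 / λ = 0.69315 / 0.0975 ≈ 7.1092 minutes.
Number of half-lives elapsed: n = 41.4/7.1092 ≈ 5.8234.
A₀ = A × 2^n = 47.8 × 2^5.8234 = 47.8 × 56.628 ≈ 2706.8 μM.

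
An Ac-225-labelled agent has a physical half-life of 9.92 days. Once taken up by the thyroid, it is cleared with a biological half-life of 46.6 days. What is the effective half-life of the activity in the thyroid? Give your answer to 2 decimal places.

1/t_eff = 1/t_phys + 1/t_biol = 1/9.92 + 1/46.6 = 0.12227 per day.
t_eff = 9.92 × 46.6 / (9.92 + 46.6) ≈ 8.1789 days.

8.18 days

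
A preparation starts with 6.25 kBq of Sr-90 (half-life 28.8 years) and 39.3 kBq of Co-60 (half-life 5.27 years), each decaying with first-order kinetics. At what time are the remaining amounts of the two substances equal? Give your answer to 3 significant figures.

17.1 years

Set 6.25·(1/2)^(t/28.8) = 39.3·(1/2)^(t/5.27).
Taking log₂: log₂(6.25/39.3) = t·(1/28.8 − 1/5.27).
log₂(0.15903) = -2.6526; 1/28.8 − 1/5.27 = -0.15503.
t = -2.6526 / -0.15503 ≈ 17.11 years.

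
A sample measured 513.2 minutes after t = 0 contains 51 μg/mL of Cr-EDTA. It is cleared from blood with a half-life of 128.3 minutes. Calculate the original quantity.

816 μg/mL

Number of half-lives elapsed: n = 513.2/128.3 ≈ 4.
A₀ = A × 2^n = 51 × 2^4 = 51 × 16 ≈ 816 μg/mL.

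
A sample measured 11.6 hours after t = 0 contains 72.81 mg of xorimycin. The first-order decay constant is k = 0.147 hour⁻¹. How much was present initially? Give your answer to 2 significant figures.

t½ = ln 2 / k = 0.69315 / 0.147 ≈ 4.7153 hours.
Number of half-lives elapsed: n = 11.6/4.7153 ≈ 2.4601.
A₀ = A × 2^n = 72.81 × 2^2.4601 = 72.81 × 5.5025 ≈ 400.64 mg.

400 mg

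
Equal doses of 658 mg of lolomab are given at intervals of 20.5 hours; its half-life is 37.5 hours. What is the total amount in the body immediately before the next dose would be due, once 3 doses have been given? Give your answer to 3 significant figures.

970 mg

The 3 doses were given 61.5, 41, 20.5 hours ago.
Total = 658·(1/2)^(61.5/37.5) + 658·(1/2)^(41/37.5) + 658·(1/2)^(20.5/37.5)
      = 211.12 + 308.39 + 450.47 ≈ 969.98 mg.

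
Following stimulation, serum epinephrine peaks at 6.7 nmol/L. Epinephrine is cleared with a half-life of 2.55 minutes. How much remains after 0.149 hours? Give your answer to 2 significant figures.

0.59 nmol/L

Convert the elapsed time: 0.149 hours = 8.94 minutes.
Number of half-lives: n = 8.94/2.55 ≈ 3.5059.
Remaining = 6.7 × (1/2)^3.5059 = 6.7 × 0.088029 ≈ 0.58979 nmol/L.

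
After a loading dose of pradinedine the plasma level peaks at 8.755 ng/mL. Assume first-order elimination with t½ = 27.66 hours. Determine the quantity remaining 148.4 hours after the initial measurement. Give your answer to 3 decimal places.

Number of half-lives: n = 148.4/27.66 ≈ 5.3651.
Remaining = 8.755 × (1/2)^5.3651 = 8.755 × 0.024262 ≈ 0.21242 ng/mL.

0.212 ng/mL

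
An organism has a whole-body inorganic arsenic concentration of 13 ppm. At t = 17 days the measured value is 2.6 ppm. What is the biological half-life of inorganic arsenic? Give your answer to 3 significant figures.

A/A₀ = 2.6/13 ≈ 0.2.
n = log₂(5) ≈ 2.3219 half-lives elapsed in 17 days.
t½ = 17/2.3219 ≈ 7.3215 days.

7.32 days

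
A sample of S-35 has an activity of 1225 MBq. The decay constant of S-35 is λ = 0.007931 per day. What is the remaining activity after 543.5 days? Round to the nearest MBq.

16 MBq

t½ = ln 2 / λ = 0.69315 / 0.007931 ≈ 87.397 days.
Number of half-lives: n = 543.5/87.397 ≈ 6.2187.
Remaining = 1225 × (1/2)^6.2187 = 1225 × 0.013427 ≈ 16.448 MBq.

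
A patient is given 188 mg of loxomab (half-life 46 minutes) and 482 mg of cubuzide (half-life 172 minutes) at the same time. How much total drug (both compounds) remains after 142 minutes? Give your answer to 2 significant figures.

290 mg

loxomab: 188 × (1/2)^(142/46) = 188 × (1/2)^3.087 ≈ 22.125 mg.
cubuzide: 482 × (1/2)^(142/172) = 482 × (1/2)^0.82558 ≈ 271.97 mg.
Total = 22.125 + 271.97 ≈ 294.1 mg.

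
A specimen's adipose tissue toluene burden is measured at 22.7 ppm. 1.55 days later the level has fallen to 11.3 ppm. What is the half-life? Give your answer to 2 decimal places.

A/A₀ = 11.3/22.7 ≈ 0.4978.
n = log₂(2.0088) ≈ 1.0064 half-lives elapsed in 1.55 days.
t½ = 1.55/1.0064 ≈ 1.5402 days.

1.54 days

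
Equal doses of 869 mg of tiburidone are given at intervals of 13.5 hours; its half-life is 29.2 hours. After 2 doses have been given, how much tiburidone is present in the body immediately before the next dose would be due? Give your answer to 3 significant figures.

1090 mg

The 2 doses were given 27, 13.5 hours ago.
Total = 869·(1/2)^(27/29.2) + 869·(1/2)^(13.5/29.2)
      = 457.79 + 630.73 ≈ 1088.5 mg.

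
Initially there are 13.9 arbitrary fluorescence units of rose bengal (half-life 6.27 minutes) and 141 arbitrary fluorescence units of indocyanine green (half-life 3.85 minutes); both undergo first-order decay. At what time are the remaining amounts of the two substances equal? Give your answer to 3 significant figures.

Set 13.9·(1/2)^(t/6.27) = 141·(1/2)^(t/3.85).
Taking log₂: log₂(13.9/141) = t·(1/6.27 − 1/3.85).
log₂(0.098582) = -3.3425; 1/6.27 − 1/3.85 = -0.10025.
t = -3.3425 / -0.10025 ≈ 33.342 minutes.

33.3 minutes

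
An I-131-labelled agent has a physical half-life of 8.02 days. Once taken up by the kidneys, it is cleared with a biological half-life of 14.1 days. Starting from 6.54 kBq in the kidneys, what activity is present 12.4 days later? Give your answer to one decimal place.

1.2 kBq

1/t_eff = 1/t_phys + 1/t_biol = 1/8.02 + 1/14.1 = 0.19561 per day.
t_eff = 8.02 × 14.1 / (8.02 + 14.1) ≈ 5.1122 days.
Remaining = 6.54 × (1/2)^(12.4/5.1122) = 6.54 × (1/2)^2.4256 ≈ 1.2173 kBq.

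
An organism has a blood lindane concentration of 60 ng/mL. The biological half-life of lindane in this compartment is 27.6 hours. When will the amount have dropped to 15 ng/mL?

55.2 hours

15/60 = 1/4, so 2 half-lives have elapsed.
t = 2 × 27.6 = 55.2 hours.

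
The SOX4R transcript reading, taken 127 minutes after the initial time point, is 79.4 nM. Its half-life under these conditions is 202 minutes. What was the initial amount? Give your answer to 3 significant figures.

Number of half-lives elapsed: n = 127/202 ≈ 0.62871.
A₀ = A × 2^n = 79.4 × 2^0.62871 = 79.4 × 1.5462 ≈ 122.77 nM.

123 nM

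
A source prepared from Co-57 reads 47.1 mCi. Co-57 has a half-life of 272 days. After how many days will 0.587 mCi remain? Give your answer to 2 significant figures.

1700 days

Fraction remaining = 0.587/47.1 ≈ 0.012463.
n = log₂(47.1/0.587) = ln(80.239)/ln 2 ≈ 6.3262 half-lives.
t = n × t½ = 6.3262 × 272 ≈ 1720.7 days.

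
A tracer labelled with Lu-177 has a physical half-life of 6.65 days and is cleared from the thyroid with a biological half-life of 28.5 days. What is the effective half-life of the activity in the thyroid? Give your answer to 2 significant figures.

5.4 days

1/t_eff = 1/t_phys + 1/t_biol = 1/6.65 + 1/28.5 = 0.18546 per day.
t_eff = 6.65 × 28.5 / (6.65 + 28.5) ≈ 5.3919 days.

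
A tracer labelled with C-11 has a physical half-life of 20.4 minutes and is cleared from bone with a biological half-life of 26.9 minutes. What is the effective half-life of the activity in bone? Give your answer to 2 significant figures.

1/t_eff = 1/t_phys + 1/t_biol = 1/20.4 + 1/26.9 = 0.086194 per minute.
t_eff = 20.4 × 26.9 / (20.4 + 26.9) ≈ 11.602 minutes.

12 minutes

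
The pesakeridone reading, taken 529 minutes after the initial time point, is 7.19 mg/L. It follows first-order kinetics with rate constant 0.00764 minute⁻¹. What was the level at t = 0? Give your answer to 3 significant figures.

409 mg/L

t½ = ln 2 / k = 0.69315 / 0.00764 ≈ 90.726 minutes.
Number of half-lives elapsed: n = 529/90.726 ≈ 5.8307.
A₀ = A × 2^n = 7.19 × 2^5.8307 = 7.19 × 56.915 ≈ 409.22 mg/L.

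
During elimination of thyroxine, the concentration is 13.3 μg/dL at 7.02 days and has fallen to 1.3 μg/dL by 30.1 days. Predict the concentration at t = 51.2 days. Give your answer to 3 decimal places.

Over Δt = 30.1 − 7.02 = 23.08 days, the level fell by a factor of 13.3/1.3 ≈ 10.231.
n = log₂(10.231) ≈ 3.3548 half-lives, so t½ = 23.08/3.3548 ≈ 6.8796 days.
From t = 30.1 to t = 51.2: 1.3 × (1/2)^((51.2−30.1)/6.8796) ≈ 0.15512 μg/dL.

0.155 μg/dL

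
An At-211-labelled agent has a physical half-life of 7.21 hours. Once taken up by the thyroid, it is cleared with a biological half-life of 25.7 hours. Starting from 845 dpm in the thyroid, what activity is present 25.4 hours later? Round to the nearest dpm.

1/t_eff = 1/t_phys + 1/t_biol = 1/7.21 + 1/25.7 = 0.17761 per hour.
t_eff = 7.21 × 25.7 / (7.21 + 25.7) ≈ 5.6304 hours.
Remaining = 845 × (1/2)^(25.4/5.6304) = 845 × (1/2)^4.5112 ≈ 37.055 dpm.

37 dpm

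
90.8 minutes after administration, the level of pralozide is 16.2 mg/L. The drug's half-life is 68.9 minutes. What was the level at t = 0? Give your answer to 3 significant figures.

40.4 mg/L

Number of half-lives elapsed: n = 90.8/68.9 ≈ 1.3179.
A₀ = A × 2^n = 16.2 × 2^1.3179 = 16.2 × 2.4929 ≈ 40.386 mg/L.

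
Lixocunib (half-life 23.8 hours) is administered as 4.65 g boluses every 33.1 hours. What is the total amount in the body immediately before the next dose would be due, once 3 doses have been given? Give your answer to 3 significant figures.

2.71 g

The 3 doses were given 99.3, 66.2, 33.1 hours ago.
Total = 4.65·(1/2)^(99.3/23.8) + 4.65·(1/2)^(66.2/23.8) + 4.65·(1/2)^(33.1/23.8)
      = 0.25791 + 0.67629 + 1.7733 ≈ 2.7076 g.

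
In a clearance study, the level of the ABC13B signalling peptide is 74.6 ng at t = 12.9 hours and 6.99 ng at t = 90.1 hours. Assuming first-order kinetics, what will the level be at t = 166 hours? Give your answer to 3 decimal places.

Over Δt = 90.1 − 12.9 = 77.2 hours, the level fell by a factor of 74.6/6.99 ≈ 10.672.
n = log₂(10.672) ≈ 3.4158 half-lives, so t½ = 77.2/3.4158 ≈ 22.601 hours.
From t = 90.1 to t = 166: 6.99 × (1/2)^((166−90.1)/22.601) ≈ 0.6816 ng.

0.682 ng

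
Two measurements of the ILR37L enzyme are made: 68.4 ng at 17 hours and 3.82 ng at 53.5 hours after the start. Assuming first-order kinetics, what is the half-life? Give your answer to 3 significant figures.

Over Δt = 53.5 − 17 = 36.5 hours, the level fell by a factor of 68.4/3.82 ≈ 17.906.
n = log₂(17.906) ≈ 4.1624 half-lives, so t½ = 36.5/4.1624 ≈ 8.7691 hours.

8.77 hours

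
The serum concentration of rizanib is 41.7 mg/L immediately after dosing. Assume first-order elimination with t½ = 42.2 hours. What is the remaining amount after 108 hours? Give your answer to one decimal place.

Number of half-lives: n = 108/42.2 ≈ 2.5592.
Remaining = 41.7 × (1/2)^2.5592 = 41.7 × 0.16966 ≈ 7.075 mg/L.

7.1 mg/L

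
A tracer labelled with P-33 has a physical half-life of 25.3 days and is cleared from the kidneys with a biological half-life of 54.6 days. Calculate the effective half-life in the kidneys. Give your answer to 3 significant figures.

1/t_eff = 1/t_phys + 1/t_biol = 1/25.3 + 1/54.6 = 0.057841 per day.
t_eff = 25.3 × 54.6 / (25.3 + 54.6) ≈ 17.289 days.

17.3 days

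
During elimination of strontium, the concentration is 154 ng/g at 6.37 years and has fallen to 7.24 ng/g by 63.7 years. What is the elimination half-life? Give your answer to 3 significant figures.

13.0 years

Over Δt = 63.7 − 6.37 = 57.33 years, the level fell by a factor of 154/7.24 ≈ 21.271.
n = log₂(21.271) ≈ 4.4108 half-lives, so t½ = 57.33/4.4108 ≈ 12.998 years.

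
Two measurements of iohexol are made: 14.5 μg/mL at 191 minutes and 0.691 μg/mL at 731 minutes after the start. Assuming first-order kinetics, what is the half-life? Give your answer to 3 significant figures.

123 minutes

Over Δt = 731 − 191 = 540 minutes, the level fell by a factor of 14.5/0.691 ≈ 20.984.
n = log₂(20.984) ≈ 4.3912 half-lives, so t½ = 540/4.3912 ≈ 122.97 minutes.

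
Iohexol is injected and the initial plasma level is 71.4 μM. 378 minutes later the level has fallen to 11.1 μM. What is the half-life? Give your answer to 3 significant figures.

141 minutes

A/A₀ = 11.1/71.4 ≈ 0.15546.
n = log₂(6.4324) ≈ 2.6854 half-lives elapsed in 378 minutes.
t½ = 378/2.6854 ≈ 140.76 minutes.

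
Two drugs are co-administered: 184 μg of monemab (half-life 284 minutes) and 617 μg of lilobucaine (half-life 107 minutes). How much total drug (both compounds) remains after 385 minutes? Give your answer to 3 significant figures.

123 μg

monemab: 184 × (1/2)^(385/284) = 184 × (1/2)^1.3556 ≈ 71.9 μg.
lilobucaine: 617 × (1/2)^(385/107) = 617 × (1/2)^3.5981 ≈ 50.949 μg.
Total = 71.9 + 50.949 ≈ 122.85 μg.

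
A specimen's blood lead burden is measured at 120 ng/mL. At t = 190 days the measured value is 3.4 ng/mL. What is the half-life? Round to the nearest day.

37 days

A/A₀ = 3.4/120 ≈ 0.028333.
n = log₂(35.294) ≈ 5.1414 half-lives elapsed in 190 days.
t½ = 190/5.1414 ≈ 36.955 days.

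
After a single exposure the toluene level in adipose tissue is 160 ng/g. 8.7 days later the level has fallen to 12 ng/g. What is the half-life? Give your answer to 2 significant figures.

A/A₀ = 12/160 ≈ 0.075.
n = log₂(13.333) ≈ 3.737 half-lives elapsed in 8.7 days.
t½ = 8.7/3.737 ≈ 2.3281 days.

2.3 days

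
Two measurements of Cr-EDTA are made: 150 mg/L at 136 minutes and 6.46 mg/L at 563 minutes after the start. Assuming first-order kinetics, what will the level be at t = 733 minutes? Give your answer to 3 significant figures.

1.85 mg/L

Over Δt = 563 − 136 = 427 minutes, the level fell by a factor of 150/6.46 ≈ 23.22.
n = log₂(23.22) ≈ 4.5373 half-lives, so t½ = 427/4.5373 ≈ 94.109 minutes.
From t = 563 to t = 733: 6.46 × (1/2)^((733−563)/94.109) ≈ 1.8469 mg/L.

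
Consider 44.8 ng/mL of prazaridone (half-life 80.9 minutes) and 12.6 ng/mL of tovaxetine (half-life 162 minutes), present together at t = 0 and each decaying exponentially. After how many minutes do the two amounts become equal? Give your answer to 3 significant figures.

Set 44.8·(1/2)^(t/80.9) = 12.6·(1/2)^(t/162).
Taking log₂: log₂(44.8/12.6) = t·(1/80.9 − 1/162).
log₂(3.5556) = 1.8301; 1/80.9 − 1/162 = 0.0061881.
t = 1.8301 / 0.0061881 ≈ 295.74 minutes.

296 minutes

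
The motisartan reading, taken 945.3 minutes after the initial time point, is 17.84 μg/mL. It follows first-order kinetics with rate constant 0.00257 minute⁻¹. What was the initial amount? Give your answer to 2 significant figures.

200 μg/mL

t½ = ln 2 / k = 0.69315 / 0.00257 ≈ 269.71 minutes.
Number of half-lives elapsed: n = 945.3/269.71 ≈ 3.5049.
A₀ = A × 2^n = 17.84 × 2^3.5049 = 17.84 × 11.352 ≈ 202.53 μg/mL.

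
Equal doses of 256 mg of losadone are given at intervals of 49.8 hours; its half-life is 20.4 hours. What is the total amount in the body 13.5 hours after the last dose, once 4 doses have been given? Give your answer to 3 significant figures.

198 mg

The 4 doses were given 162.9, 113.1, 63.3, 13.5 hours ago.
Total = 256·(1/2)^(162.9/20.4) + 256·(1/2)^(113.1/20.4) + 256·(1/2)^(63.3/20.4) + 256·(1/2)^(13.5/20.4)
      = 1.0102 + 5.4865 + 29.796 + 161.82 ≈ 198.11 mg.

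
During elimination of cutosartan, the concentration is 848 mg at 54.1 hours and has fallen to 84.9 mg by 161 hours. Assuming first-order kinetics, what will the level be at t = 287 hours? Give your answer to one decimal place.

Over Δt = 161 − 54.1 = 106.9 hours, the level fell by a factor of 848/84.9 ≈ 9.9882.
n = log₂(9.9882) ≈ 3.3202 half-lives, so t½ = 106.9/3.3202 ≈ 32.197 hours.
From t = 161 to t = 287: 84.9 × (1/2)^((287−161)/32.197) ≈ 5.6343 mg.

5.6 mg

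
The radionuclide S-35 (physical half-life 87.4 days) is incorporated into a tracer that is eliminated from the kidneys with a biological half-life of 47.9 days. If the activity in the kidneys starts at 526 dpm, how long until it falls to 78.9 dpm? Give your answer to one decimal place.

84.7 days

1/t_eff = 1/t_phys + 1/t_biol = 1/87.4 + 1/47.9 = 0.032318 per day.
t_eff = 87.4 × 47.9 / (87.4 + 47.9) ≈ 30.942 days.
n = log₂(526/78.9) ≈ 2.737; t = 2.737 × 30.942 ≈ 84.687 days.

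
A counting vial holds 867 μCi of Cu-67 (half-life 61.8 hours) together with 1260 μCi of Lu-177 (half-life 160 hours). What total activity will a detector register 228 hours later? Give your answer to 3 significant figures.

536 μCi

Cu-67: 867 × (1/2)^(228/61.8) = 867 × (1/2)^3.6893 ≈ 67.208 μCi.
Lu-177: 1260 × (1/2)^(228/160) = 1260 × (1/2)^1.425 ≈ 469.25 μCi.
Total = 67.208 + 469.25 ≈ 536.46 μCi.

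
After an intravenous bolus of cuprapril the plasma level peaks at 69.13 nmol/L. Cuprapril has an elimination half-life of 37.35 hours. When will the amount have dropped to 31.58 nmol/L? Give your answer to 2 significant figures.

Fraction remaining = 31.58/69.13 ≈ 0.45682.
n = log₂(69.13/31.58) = ln(2.189)/ln 2 ≈ 1.1303 half-lives.
t = n × t½ = 1.1303 × 37.35 ≈ 42.217 hours.

42 hours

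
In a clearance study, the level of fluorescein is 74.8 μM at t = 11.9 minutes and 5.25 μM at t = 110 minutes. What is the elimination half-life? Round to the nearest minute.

26 minutes

Over Δt = 110 − 11.9 = 98.1 minutes, the level fell by a factor of 74.8/5.25 ≈ 14.248.
n = log₂(14.248) ≈ 3.8326 half-lives, so t½ = 98.1/3.8326 ≈ 25.596 minutes.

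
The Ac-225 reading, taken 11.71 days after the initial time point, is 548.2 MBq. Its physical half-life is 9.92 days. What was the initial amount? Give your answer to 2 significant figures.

Number of half-lives elapsed: n = 11.71/9.92 ≈ 1.1804.
A₀ = A × 2^n = 548.2 × 2^1.1804 = 548.2 × 2.2665 ≈ 1242.5 MBq.

1200 MBq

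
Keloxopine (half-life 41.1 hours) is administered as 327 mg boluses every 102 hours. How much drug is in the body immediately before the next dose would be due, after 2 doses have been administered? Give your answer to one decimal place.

69.0 mg

The 2 doses were given 204, 102 hours ago.
Total = 327·(1/2)^(204/41.1) + 327·(1/2)^(102/41.1)
      = 10.481 + 58.542 ≈ 69.022 mg.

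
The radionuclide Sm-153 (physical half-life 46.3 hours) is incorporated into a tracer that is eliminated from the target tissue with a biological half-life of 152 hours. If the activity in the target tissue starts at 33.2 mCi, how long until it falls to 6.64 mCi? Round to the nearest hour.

82 hours

1/t_eff = 1/t_phys + 1/t_biol = 1/46.3 + 1/152 = 0.028177 per hour.
t_eff = 46.3 × 152 / (46.3 + 152) ≈ 35.49 hours.
n = log₂(33.2/6.64) ≈ 2.3219; t = 2.3219 × 35.49 ≈ 82.404 hours.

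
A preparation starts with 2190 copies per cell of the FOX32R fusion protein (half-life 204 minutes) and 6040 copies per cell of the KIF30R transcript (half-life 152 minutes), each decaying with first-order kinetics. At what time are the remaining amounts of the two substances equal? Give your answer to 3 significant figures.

873 minutes

Set 2190·(1/2)^(t/204) = 6040·(1/2)^(t/152).
Taking log₂: log₂(2190/6040) = t·(1/204 − 1/152).
log₂(0.36258) = -1.4636; 1/204 − 1/152 = -0.001677.
t = -1.4636 / -0.001677 ≈ 872.77 minutes.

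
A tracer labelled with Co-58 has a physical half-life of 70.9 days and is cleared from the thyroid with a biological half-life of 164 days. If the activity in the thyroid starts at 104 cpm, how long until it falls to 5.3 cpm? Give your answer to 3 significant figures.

1/t_eff = 1/t_phys + 1/t_biol = 1/70.9 + 1/164 = 0.020202 per day.
t_eff = 70.9 × 164 / (70.9 + 164) ≈ 49.5 days.
n = log₂(104/5.3) ≈ 4.2944; t = 4.2944 × 49.5 ≈ 212.58 days.

213 days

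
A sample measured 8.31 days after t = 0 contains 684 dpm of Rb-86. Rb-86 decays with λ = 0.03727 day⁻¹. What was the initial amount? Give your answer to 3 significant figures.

932 dpm

t½ = ln 2 / λ = 0.69315 / 0.03727 ≈ 18.598 days.
Number of half-lives elapsed: n = 8.31/18.598 ≈ 0.44682.
A₀ = A × 2^n = 684 × 2^0.44682 = 684 × 1.363 ≈ 932.32 dpm.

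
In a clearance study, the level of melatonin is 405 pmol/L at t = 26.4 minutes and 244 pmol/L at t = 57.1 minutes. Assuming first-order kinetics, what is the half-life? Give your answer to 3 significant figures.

42.0 minutes

Over Δt = 57.1 − 26.4 = 30.7 minutes, the level fell by a factor of 405/244 ≈ 1.6598.
n = log₂(1.6598) ≈ 0.73104 half-lives, so t½ = 30.7/0.73104 ≈ 41.995 minutes.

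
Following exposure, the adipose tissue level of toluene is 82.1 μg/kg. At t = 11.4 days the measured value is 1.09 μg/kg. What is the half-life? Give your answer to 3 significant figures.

A/A₀ = 1.09/82.1 ≈ 0.013276.
n = log₂(75.321) ≈ 6.235 half-lives elapsed in 11.4 days.
t½ = 11.4/6.235 ≈ 1.8284 days.

1.83 days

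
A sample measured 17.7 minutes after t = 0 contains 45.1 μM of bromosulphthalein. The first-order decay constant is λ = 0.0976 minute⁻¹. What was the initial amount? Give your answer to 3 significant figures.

254 μM

t½ = ln 2 / λ = 0.69315 / 0.0976 ≈ 7.1019 minutes.
Number of half-lives elapsed: n = 17.7/7.1019 ≈ 2.4923.
A₀ = A × 2^n = 45.1 × 2^2.4923 = 45.1 × 5.6267 ≈ 253.76 μM.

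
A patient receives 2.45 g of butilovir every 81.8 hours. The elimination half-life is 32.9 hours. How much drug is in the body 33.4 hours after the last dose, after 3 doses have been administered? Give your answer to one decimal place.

1.5 g

The 3 doses were given 197, 115.2, 33.4 hours ago.
Total = 2.45·(1/2)^(197/32.9) + 2.45·(1/2)^(115.2/32.9) + 2.45·(1/2)^(33.4/32.9)
      = 0.038605 + 0.21632 + 1.2122 ≈ 1.4671 g.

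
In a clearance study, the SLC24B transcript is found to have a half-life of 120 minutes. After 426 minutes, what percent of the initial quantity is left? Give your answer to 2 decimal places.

8.54%

n = 426/120 ≈ 3.55 half-lives.
Fraction remaining = (1/2)^3.55 ≈ 0.085378, i.e. 8.5378%.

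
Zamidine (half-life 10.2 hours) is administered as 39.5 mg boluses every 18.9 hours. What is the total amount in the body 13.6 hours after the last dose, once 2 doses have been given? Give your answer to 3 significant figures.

The 2 doses were given 32.5, 13.6 hours ago.
Total = 39.5·(1/2)^(32.5/10.2) + 39.5·(1/2)^(13.6/10.2)
      = 4.3394 + 15.676 ≈ 20.015 mg.

20.0 mg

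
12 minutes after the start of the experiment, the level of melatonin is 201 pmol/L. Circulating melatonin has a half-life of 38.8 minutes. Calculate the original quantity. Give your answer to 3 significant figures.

Number of half-lives elapsed: n = 12/38.8 ≈ 0.30928.
A₀ = A × 2^n = 201 × 2^0.30928 = 201 × 1.2391 ≈ 249.06 pmol/L.

249 pmol/L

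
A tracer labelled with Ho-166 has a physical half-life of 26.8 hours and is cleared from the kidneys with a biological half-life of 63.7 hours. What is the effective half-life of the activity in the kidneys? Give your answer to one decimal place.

1/t_eff = 1/t_phys + 1/t_biol = 1/26.8 + 1/63.7 = 0.053012 per hour.
t_eff = 26.8 × 63.7 / (26.8 + 63.7) ≈ 18.864 hours.

18.9 hours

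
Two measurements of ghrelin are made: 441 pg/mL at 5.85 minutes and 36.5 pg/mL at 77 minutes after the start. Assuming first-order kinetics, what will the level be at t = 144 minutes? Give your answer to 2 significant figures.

3.5 pg/mL

Over Δt = 77 − 5.85 = 71.15 minutes, the level fell by a factor of 441/36.5 ≈ 12.082.
n = log₂(12.082) ≈ 3.5948 half-lives, so t½ = 71.15/3.5948 ≈ 19.792 minutes.
From t = 77 to t = 144: 36.5 × (1/2)^((144−77)/19.792) ≈ 3.4935 pg/mL.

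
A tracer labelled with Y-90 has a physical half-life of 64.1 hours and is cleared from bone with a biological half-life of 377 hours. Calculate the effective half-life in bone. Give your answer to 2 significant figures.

1/t_eff = 1/t_phys + 1/t_biol = 1/64.1 + 1/377 = 0.018253 per hour.
t_eff = 64.1 × 377 / (64.1 + 377) ≈ 54.785 hours.

55 hours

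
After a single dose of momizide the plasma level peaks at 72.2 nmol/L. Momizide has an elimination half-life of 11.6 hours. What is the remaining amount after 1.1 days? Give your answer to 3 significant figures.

Convert the elapsed time: 1.1 days = 26.4 hours.
Number of half-lives: n = 26.4/11.6 ≈ 2.2759.
Remaining = 72.2 × (1/2)^2.2759 = 72.2 × 0.20649 ≈ 14.909 nmol/L.

14.9 nmol/L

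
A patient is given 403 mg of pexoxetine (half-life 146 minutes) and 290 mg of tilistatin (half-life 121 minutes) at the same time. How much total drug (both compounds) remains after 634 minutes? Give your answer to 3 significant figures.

27.5 mg

pexoxetine: 403 × (1/2)^(634/146) = 403 × (1/2)^4.3425 ≈ 19.865 mg.
tilistatin: 290 × (1/2)^(634/121) = 290 × (1/2)^5.2397 ≈ 7.6754 mg.
Total = 19.865 + 7.6754 ≈ 27.541 mg.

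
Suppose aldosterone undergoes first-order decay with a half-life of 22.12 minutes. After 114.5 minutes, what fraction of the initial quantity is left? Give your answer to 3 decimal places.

0.028

n = 114.5/22.12 ≈ 5.1763 half-lives.
Fraction remaining = (1/2)^5.1763 ≈ 0.027655.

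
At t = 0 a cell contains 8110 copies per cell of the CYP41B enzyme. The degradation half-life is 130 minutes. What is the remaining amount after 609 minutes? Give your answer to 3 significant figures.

315 copies per cell

Number of half-lives: n = 609/130 ≈ 4.6846.
Remaining = 8110 × (1/2)^4.6846 = 8110 × 0.038886 ≈ 315.36 copies per cell.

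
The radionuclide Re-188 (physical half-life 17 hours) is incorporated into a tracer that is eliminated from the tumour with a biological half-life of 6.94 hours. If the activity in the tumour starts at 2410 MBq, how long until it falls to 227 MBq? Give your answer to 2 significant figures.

1/t_eff = 1/t_phys + 1/t_biol = 1/17 + 1/6.94 = 0.20292 per hour.
t_eff = 17 × 6.94 / (17 + 6.94) ≈ 4.9282 hours.
n = log₂(2410/227) ≈ 3.4083; t = 3.4083 × 4.9282 ≈ 16.796 hours.

17 hours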